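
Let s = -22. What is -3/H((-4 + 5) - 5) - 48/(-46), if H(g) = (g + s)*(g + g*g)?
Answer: 2519/2392 ≈ 1.0531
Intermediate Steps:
H(g) = (-22 + g)*(g + g**2) (H(g) = (g - 22)*(g + g*g) = (-22 + g)*(g + g**2))
-3/H((-4 + 5) - 5) - 48/(-46) = -3*1/(((-4 + 5) - 5)*(-22 + ((-4 + 5) - 5)**2 - 21*((-4 + 5) - 5))) - 48/(-46) = -3*1/((1 - 5)*(-22 + (1 - 5)**2 - 21*(1 - 5))) - 48*(-1/46) = -3*(-1/(4*(-22 + (-4)**2 - 21*(-4)))) + 24/23 = -3*(-1/(4*(-22 + 16 + 84))) + 24/23 = -3/((-4*78)) + 24/23 = -3/(-312) + 24/23 = -3*(-1/312) + 24/23 = 1/104 + 24/23 = 2519/2392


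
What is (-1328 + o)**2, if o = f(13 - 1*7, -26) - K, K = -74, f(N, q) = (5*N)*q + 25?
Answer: 4036081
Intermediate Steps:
f(N, q) = 25 + 5*N*q (f(N, q) = 5*N*q + 25 = 25 + 5*N*q)
o = -681 (o = (25 + 5*(13 - 1*7)*(-26)) - 1*(-74) = (25 + 5*(13 - 7)*(-26)) + 74 = (25 + 5*6*(-26)) + 74 = (25 - 780) + 74 = -755 + 74 = -681)
(-1328 + o)**2 = (-1328 - 681)**2 = (-2009)**2 = 4036081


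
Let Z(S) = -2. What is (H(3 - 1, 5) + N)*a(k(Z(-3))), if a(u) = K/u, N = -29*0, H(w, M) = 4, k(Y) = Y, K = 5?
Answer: -10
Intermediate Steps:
N = 0
a(u) = 5/u
(H(3 - 1, 5) + N)*a(k(Z(-3))) = (4 + 0)*(5/(-2)) = 4*(5*(-1/2)) = 4*(-5/2) = -10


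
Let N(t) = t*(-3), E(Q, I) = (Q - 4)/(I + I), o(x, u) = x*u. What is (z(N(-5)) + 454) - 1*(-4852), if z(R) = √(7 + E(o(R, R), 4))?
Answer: 5306 + √554/4 ≈ 5311.9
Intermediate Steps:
o(x, u) = u*x
E(Q, I) = (-4 + Q)/(2*I) (E(Q, I) = (-4 + Q)/((2*I)) = (-4 + Q)*(1/(2*I)) = (-4 + Q)/(2*I))
N(t) = -3*t
z(R) = √(13/2 + R²/8) (z(R) = √(7 + (½)*(-4 + R*R)/4) = √(7 + (½)*(¼)*(-4 + R²)) = √(7 + (-½ + R²/8)) = √(13/2 + R²/8))
(z(N(-5)) + 454) - 1*(-4852) = (√(104 + 2*(-3*(-5))²)/4 + 454) - 1*(-4852) = (√(104 + 2*15²)/4 + 454) + 4852 = (√(104 + 2*225)/4 + 454) + 4852 = (√(104 + 450)/4 + 454) + 4852 = (√554/4 + 454) + 4852 = (454 + √554/4) + 4852 = 5306 + √554/4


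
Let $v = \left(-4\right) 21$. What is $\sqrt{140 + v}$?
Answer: $2 \sqrt{14} \approx 7.4833$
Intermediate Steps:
$v = -84$
$\sqrt{140 + v} = \sqrt{140 - 84} = \sqrt{56} = 2 \sqrt{14}$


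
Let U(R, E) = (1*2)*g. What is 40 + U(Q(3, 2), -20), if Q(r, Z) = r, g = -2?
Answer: 36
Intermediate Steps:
U(R, E) = -4 (U(R, E) = (1*2)*(-2) = 2*(-2) = -4)
40 + U(Q(3, 2), -20) = 40 - 4 = 36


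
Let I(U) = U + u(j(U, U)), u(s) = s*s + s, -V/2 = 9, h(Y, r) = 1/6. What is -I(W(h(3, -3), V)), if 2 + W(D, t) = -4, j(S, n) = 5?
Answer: -24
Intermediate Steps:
h(Y, r) = ⅙
V = -18 (V = -2*9 = -18)
u(s) = s + s² (u(s) = s² + s = s + s²)
W(D, t) = -6 (W(D, t) = -2 - 4 = -6)
I(U) = 30 + U (I(U) = U + 5*(1 + 5) = U + 5*6 = U + 30 = 30 + U)
-I(W(h(3, -3), V)) = -(30 - 6) = -1*24 = -24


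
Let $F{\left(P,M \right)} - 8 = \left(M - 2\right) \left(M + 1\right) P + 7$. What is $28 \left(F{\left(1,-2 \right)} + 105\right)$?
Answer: $3472$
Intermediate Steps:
$F{\left(P,M \right)} = 15 + P \left(1 + M\right) \left(-2 + M\right)$ ($F{\left(P,M \right)} = 8 + \left(\left(M - 2\right) \left(M + 1\right) P + 7\right) = 8 + \left(\left(-2 + M\right) \left(1 + M\right) P + 7\right) = 8 + \left(\left(1 + M\right) \left(-2 + M\right) P + 7\right) = 8 + \left(P \left(1 + M\right) \left(-2 + M\right) + 7\right) = 8 + \left(7 + P \left(1 + M\right) \left(-2 + M\right)\right) = 15 + P \left(1 + M\right) \left(-2 + M\right)$)
$28 \left(F{\left(1,-2 \right)} + 105\right) = 28 \left(\left(15 - 2 + 1 \left(-2\right)^{2} - \left(-2\right) 1\right) + 105\right) = 28 \left(\left(15 - 2 + 1 \cdot 4 + 2\right) + 105\right) = 28 \left(\left(15 - 2 + 4 + 2\right) + 105\right) = 28 \left(19 + 105\right) = 28 \cdot 124 = 3472$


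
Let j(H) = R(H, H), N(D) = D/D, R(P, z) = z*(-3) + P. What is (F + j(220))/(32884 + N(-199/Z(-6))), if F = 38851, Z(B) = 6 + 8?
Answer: 38411/32885 ≈ 1.1680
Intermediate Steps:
Z(B) = 14
R(P, z) = P - 3*z (R(P, z) = -3*z + P = P - 3*z)
N(D) = 1
j(H) = -2*H (j(H) = H - 3*H = -2*H)
(F + j(220))/(32884 + N(-199/Z(-6))) = (38851 - 2*220)/(32884 + 1) = (38851 - 440)/32885 = 38411*(1/32885) = 38411/32885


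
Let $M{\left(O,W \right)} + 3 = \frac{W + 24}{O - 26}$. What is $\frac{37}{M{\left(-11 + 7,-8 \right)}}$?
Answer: $- \frac{555}{53} \approx -10.472$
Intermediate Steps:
$M{\left(O,W \right)} = -3 + \frac{24 + W}{-26 + O}$ ($M{\left(O,W \right)} = -3 + \frac{W + 24}{O - 26} = -3 + \frac{24 + W}{-26 + O}$)
$\frac{37}{M{\left(-11 + 7,-8 \right)}} = \frac{37}{\frac{1}{-26 + \left(-11 + 7\right)} \left(102 - 8 - 3 \left(-11 + 7\right)\right)} = \frac{37}{\frac{1}{-26 - 4} \left(102 - 8 - -12\right)} = \frac{37}{\frac{1}{-30} \left(102 - 8 + 12\right)} = \frac{37}{\left(- \frac{1}{30}\right) 106} = \frac{37}{- \frac{53}{15}} = 37 \left(- \frac{15}{53}\right) = - \frac{555}{53}$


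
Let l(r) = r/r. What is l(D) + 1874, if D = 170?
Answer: 1875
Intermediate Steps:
l(r) = 1
l(D) + 1874 = 1 + 1874 = 1875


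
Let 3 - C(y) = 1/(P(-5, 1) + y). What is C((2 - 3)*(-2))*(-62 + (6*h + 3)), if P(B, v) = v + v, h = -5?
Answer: -979/4 ≈ -244.75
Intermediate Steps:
P(B, v) = 2*v
C(y) = 3 - 1/(2 + y) (C(y) = 3 - 1/(2*1 + y) = 3 - 1/(2 + y))
C((2 - 3)*(-2))*(-62 + (6*h + 3)) = ((5 + 3*((2 - 3)*(-2)))/(2 + (2 - 3)*(-2)))*(-62 + (6*(-5) + 3)) = ((5 + 3*(-1*(-2)))/(2 - 1*(-2)))*(-62 + (-30 + 3)) = ((5 + 3*2)/(2 + 2))*(-62 - 27) = ((5 + 6)/4)*(-89) = ((1/4)*11)*(-89) = (11/4)*(-89) = -979/4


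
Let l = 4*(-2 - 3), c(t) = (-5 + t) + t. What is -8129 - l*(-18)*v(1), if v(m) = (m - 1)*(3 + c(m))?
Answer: -8129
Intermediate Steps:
c(t) = -5 + 2*t
v(m) = (-1 + m)*(-2 + 2*m) (v(m) = (m - 1)*(3 + (-5 + 2*m)) = (-1 + m)*(-2 + 2*m))
l = -20 (l = 4*(-5) = -20)
-8129 - l*(-18)*v(1) = -8129 - (-20*(-18))*(2 + 1 + 1*(-5 + 2*1)) = -8129 - 360*(2 + 1 + 1*(-5 + 2)) = -8129 - 360*(2 + 1 + 1*(-3)) = -8129 - 360*(2 + 1 - 3) = -8129 - 360*0 = -8129 - 1*0 = -8129 + 0 = -8129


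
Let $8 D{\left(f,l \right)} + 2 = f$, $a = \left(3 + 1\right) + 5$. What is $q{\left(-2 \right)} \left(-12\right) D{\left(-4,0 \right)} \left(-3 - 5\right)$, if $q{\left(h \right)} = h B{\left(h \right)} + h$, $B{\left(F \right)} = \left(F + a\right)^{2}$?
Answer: $7200$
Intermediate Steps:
$a = 9$ ($a = 4 + 5 = 9$)
$B{\left(F \right)} = \left(9 + F\right)^{2}$ ($B{\left(F \right)} = \left(F + 9\right)^{2} = \left(9 + F\right)^{2}$)
$D{\left(f,l \right)} = - \frac{1}{4} + \frac{f}{8}$
$q{\left(h \right)} = h + h \left(9 + h\right)^{2}$ ($q{\left(h \right)} = h \left(9 + h\right)^{2} + h = h + h \left(9 + h\right)^{2}$)
$q{\left(-2 \right)} \left(-12\right) D{\left(-4,0 \right)} \left(-3 - 5\right) = - 2 \left(1 + \left(9 - 2\right)^{2}\right) \left(-12\right) \left(- \frac{1}{4} + \frac{1}{8} \left(-4\right)\right) \left(-3 - 5\right) = - 2 \left(1 + 7^{2}\right) \left(-12\right) \left(- \frac{1}{4} - \frac{1}{2}\right) \left(-3 - 5\right) = - 2 \left(1 + 49\right) \left(-12\right) \left(\left(- \frac{3}{4}\right) \left(-8\right)\right) = \left(-2\right) 50 \left(-12\right) 6 = \left(-100\right) \left(-12\right) 6 = 1200 \cdot 6 = 7200$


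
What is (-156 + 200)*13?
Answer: 572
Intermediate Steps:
(-156 + 200)*13 = 44*13 = 572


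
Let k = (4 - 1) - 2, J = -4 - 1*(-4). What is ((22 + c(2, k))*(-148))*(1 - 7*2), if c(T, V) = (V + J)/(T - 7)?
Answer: 209716/5 ≈ 41943.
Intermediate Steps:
J = 0 (J = -4 + 4 = 0)
k = 1 (k = 3 - 2 = 1)
c(T, V) = V/(-7 + T) (c(T, V) = (V + 0)/(T - 7) = V/(-7 + T))
((22 + c(2, k))*(-148))*(1 - 7*2) = ((22 + 1/(-7 + 2))*(-148))*(1 - 7*2) = ((22 + 1/(-5))*(-148))*(1 - 14) = ((22 + 1*(-1/5))*(-148))*(-13) = ((22 - 1/5)*(-148))*(-13) = ((109/5)*(-148))*(-13) = -16132/5*(-13) = 209716/5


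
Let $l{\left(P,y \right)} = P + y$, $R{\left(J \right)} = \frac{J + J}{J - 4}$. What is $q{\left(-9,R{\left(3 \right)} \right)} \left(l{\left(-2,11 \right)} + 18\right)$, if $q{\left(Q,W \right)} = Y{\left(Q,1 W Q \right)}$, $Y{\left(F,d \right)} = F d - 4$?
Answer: $-13230$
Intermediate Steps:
$R{\left(J \right)} = \frac{2 J}{-4 + J}$
$Y{\left(F,d \right)} = -4 + F d$
$q{\left(Q,W \right)} = -4 + W Q^{2}$ ($q{\left(Q,W \right)} = -4 + Q 1 W Q = -4 + Q W Q = -4 + Q Q W = -4 + W Q^{2}$)
$q{\left(-9,R{\left(3 \right)} \right)} \left(l{\left(-2,11 \right)} + 18\right) = \left(-4 + 2 \cdot 3 \frac{1}{-4 + 3} \left(-9\right)^{2}\right) \left(\left(-2 + 11\right) + 18\right) = \left(-4 + 2 \cdot 3 \frac{1}{-1} \cdot 81\right) \left(9 + 18\right) = \left(-4 + 2 \cdot 3 \left(-1\right) 81\right) 27 = \left(-4 - 486\right) 27 = \left(-490\right) 27 = -13230$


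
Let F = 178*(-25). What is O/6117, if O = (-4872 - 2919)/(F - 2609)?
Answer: 2597/14393301 ≈ 0.00018043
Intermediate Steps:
F = -4450
O = 2597/2353 (O = (-4872 - 2919)/(-4450 - 2609) = -7791/(-7059) = -7791*(-1/7059) = 2597/2353 ≈ 1.1037)
O/6117 = (2597/2353)/6117 = (2597/2353)*(1/6117) = 2597/14393301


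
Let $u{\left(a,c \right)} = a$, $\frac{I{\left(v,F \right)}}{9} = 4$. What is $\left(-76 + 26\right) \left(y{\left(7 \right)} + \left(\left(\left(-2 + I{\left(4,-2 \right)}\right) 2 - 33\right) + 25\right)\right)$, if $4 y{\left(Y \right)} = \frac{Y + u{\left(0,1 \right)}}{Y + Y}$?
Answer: $- \frac{12025}{4} \approx -3006.3$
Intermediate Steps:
$I{\left(v,F \right)} = 36$ ($I{\left(v,F \right)} = 9 \cdot 4 = 36$)
$y{\left(Y \right)} = \frac{1}{8}$ ($y{\left(Y \right)} = \frac{\left(Y + 0\right) \frac{1}{Y + Y}}{4} = \frac{Y \frac{1}{2 Y}}{4} = \frac{1}{4} \cdot \frac{1}{2} = \frac{1}{8}$)
$\left(-76 + 26\right) \left(y{\left(7 \right)} + \left(\left(\left(-2 + I{\left(4,-2 \right)}\right) 2 - 33\right) + 25\right)\right) = \left(-76 + 26\right) \left(\frac{1}{8} - \left(8 - \left(-2 + 36\right) 2\right)\right) = - 50 \left(\frac{1}{8} + \left(\left(34 \cdot 2 - 33\right) + 25\right)\right) = - 50 \left(\frac{1}{8} + \left(\left(68 - 33\right) + 25\right)\right) = - 50 \left(\frac{1}{8} + \left(35 + 25\right)\right) = - 50 \left(\frac{1}{8} + 60\right) = \left(-50\right) \frac{481}{8} = - \frac{12025}{4}$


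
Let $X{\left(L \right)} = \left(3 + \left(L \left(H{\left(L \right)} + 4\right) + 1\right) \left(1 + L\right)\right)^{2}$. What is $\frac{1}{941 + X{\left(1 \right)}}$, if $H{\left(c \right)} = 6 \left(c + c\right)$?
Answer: $\frac{1}{2310} \approx 0.0004329$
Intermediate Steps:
$H{\left(c \right)} = 12 c$ ($H{\left(c \right)} = 6 \cdot 2 c = 12 c$)
$X{\left(L \right)} = \left(3 + \left(1 + L\right) \left(1 + L \left(4 + 12 L\right)\right)\right)^{2}$ ($X{\left(L \right)} = \left(3 + \left(L \left(12 L + 4\right) + 1\right) \left(1 + L\right)\right)^{2} = \left(3 + \left(L \left(4 + 12 L\right) + 1\right) \left(1 + L\right)\right)^{2} = \left(3 + \left(1 + L \left(4 + 12 L\right)\right) \left(1 + L\right)\right)^{2} = \left(3 + \left(1 + L\right) \left(1 + L \left(4 + 12 L\right)\right)\right)^{2}$)
$\frac{1}{941 + X{\left(1 \right)}} = \frac{1}{941 + \left(4 + 5 \cdot 1 + 12 \cdot 1^{3} + 16 \cdot 1^{2}\right)^{2}} = \frac{1}{941 + \left(4 + 5 + 12 \cdot 1 + 16 \cdot 1\right)^{2}} = \frac{1}{941 + \left(4 + 5 + 12 + 16\right)^{2}} = \frac{1}{941 + 37^{2}} = \frac{1}{941 + 1369} = \frac{1}{2310}$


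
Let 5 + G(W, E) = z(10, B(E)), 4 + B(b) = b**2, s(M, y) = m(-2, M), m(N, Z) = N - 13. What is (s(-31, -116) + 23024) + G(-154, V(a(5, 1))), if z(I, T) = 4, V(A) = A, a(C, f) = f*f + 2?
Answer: 23008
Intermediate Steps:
m(N, Z) = -13 + N
a(C, f) = 2 + f**2 (a(C, f) = f**2 + 2 = 2 + f**2)
s(M, y) = -15 (s(M, y) = -13 - 2 = -15)
B(b) = -4 + b**2
G(W, E) = -1 (G(W, E) = -5 + 4 = -1)
(s(-31, -116) + 23024) + G(-154, V(a(5, 1))) = (-15 + 23024) - 1 = 23009 - 1 = 23008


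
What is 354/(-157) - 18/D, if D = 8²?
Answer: -12741/5024 ≈ -2.5360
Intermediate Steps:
D = 64
354/(-157) - 18/D = 354/(-157) - 18/64 = 354*(-1/157) - 18*1/64 = -354/157 - 9/32 = -12741/5024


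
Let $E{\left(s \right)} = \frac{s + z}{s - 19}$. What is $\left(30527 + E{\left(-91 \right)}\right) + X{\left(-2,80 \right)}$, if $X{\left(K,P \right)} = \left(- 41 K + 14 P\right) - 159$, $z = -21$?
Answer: $\frac{1736406}{55} \approx 31571.0$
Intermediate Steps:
$X{\left(K,P \right)} = -159 - 41 K + 14 P$
$E{\left(s \right)} = \frac{-21 + s}{-19 + s}$ ($E{\left(s \right)} = \frac{s - 21}{s - 19} = \frac{-21 + s}{-19 + s}$)
$\left(30527 + E{\left(-91 \right)}\right) + X{\left(-2,80 \right)} = \left(30527 + \frac{-21 - 91}{-19 - 91}\right) - -1043 = \left(30527 + \frac{1}{-110} \left(-112\right)\right) + \left(-159 + 82 + 1120\right) = \left(30527 - - \frac{56}{55}\right) + 1043 = \left(30527 + \frac{56}{55}\right) + 1043 = \frac{1679041}{55} + 1043 = \frac{1736406}{55}$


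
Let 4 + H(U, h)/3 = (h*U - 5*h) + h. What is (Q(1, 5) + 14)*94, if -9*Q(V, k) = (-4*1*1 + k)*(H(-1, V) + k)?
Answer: 13912/9 ≈ 1545.8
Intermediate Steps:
H(U, h) = -12 - 12*h + 3*U*h (H(U, h) = -12 + 3*((h*U - 5*h) + h) = -12 + 3*((U*h - 5*h) + h) = -12 + 3*((-5*h + U*h) + h) = -12 + 3*(-4*h + U*h) = -12 + (-12*h + 3*U*h) = -12 - 12*h + 3*U*h)
Q(V, k) = -(-4 + k)*(-12 + k - 15*V)/9 (Q(V, k) = -(-4*1*1 + k)*((-12 - 12*V + 3*(-1)*V) + k)/9 = -(-4*1 + k)*((-12 - 12*V - 3*V) + k)/9 = -(-4 + k)*((-12 - 15*V) + k)/9 = -(-4 + k)*(-12 + k - 15*V)/9)
(Q(1, 5) + 14)*94 = ((-16/3 - 20/3*1 - ⅑*5² + (16/9)*5 + (5/3)*1*5) + 14)*94 = ((-16/3 - 20/3 - ⅑*25 + 80/9 + 25/3) + 14)*94 = ((-16/3 - 20/3 - 25/9 + 80/9 + 25/3) + 14)*94 = (22/9 + 14)*94 = (148/9)*94 = 13912/9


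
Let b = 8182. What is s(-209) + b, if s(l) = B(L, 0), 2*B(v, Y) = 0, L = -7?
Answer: 8182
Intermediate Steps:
B(v, Y) = 0 (B(v, Y) = (1/2)*0 = 0)
s(l) = 0
s(-209) + b = 0 + 8182 = 8182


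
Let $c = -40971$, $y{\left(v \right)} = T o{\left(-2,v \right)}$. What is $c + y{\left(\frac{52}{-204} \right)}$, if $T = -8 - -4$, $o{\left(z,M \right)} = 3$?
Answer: $-40983$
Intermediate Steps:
$T = -4$ ($T = -8 + 4 = -4$)
$y{\left(v \right)} = -12$ ($y{\left(v \right)} = \left(-4\right) 3 = -12$)
$c + y{\left(\frac{52}{-204} \right)} = -40971 - 12 = -40983$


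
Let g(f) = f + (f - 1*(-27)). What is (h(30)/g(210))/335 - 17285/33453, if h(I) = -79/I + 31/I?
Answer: -4313993083/8349032475 ≈ -0.51671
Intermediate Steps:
h(I) = -48/I
g(f) = 27 + 2*f (g(f) = f + (f + 27) = f + (27 + f) = 27 + 2*f)
(h(30)/g(210))/335 - 17285/33453 = ((-48/30)/(27 + 2*210))/335 - 17285/33453 = ((-48*1/30)/(27 + 420))*(1/335) - 17285*1/33453 = -8/5/447*(1/335) - 17285/33453 = -8/5*1/447*(1/335) - 17285/33453 = -8/2235*1/335 - 17285/33453 = -8/748725 - 17285/33453 = -4313993083/8349032475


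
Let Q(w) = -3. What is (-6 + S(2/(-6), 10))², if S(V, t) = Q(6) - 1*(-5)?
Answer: 16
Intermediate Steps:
S(V, t) = 2 (S(V, t) = -3 - 1*(-5) = -3 + 5 = 2)
(-6 + S(2/(-6), 10))² = (-6 + 2)² = (-4)² = 16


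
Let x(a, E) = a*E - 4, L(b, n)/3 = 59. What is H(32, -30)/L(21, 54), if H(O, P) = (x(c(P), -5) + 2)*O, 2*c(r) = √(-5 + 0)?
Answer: -64/177 - 80*I*√5/177 ≈ -0.36158 - 1.0107*I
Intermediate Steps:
L(b, n) = 177 (L(b, n) = 3*59 = 177)
c(r) = I*√5/2 (c(r) = √(-5 + 0)/2 = √(-5)/2 = (I*√5)/2 = I*√5/2)
x(a, E) = -4 + E*a (x(a, E) = E*a - 4 = -4 + E*a)
H(O, P) = O*(-2 - 5*I*√5/2) (H(O, P) = ((-4 - 5*I*√5/2) + 2)*O = (-2 - 5*I*√5/2)*O = O*(-2 - 5*I*√5/2))
H(32, -30)/L(21, 54) = ((½)*32*(-4 - 5*I*√5))/177 = (-64 - 80*I*√5)*(1/177) = -64/177 - 80*I*√5/177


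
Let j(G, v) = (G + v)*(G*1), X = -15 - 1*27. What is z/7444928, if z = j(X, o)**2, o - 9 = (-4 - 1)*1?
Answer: 159201/465308 ≈ 0.34214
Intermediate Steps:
o = 4 (o = 9 + (-4 - 1)*1 = 9 - 5*1 = 9 - 5 = 4)
X = -42 (X = -15 - 27 = -42)
j(G, v) = G*(G + v) (j(G, v) = (G + v)*G = G*(G + v))
z = 2547216 (z = (-42*(-42 + 4))**2 = (-42*(-38))**2 = 1596**2 = 2547216)
z/7444928 = 2547216/7444928 = 2547216*(1/7444928) = 159201/465308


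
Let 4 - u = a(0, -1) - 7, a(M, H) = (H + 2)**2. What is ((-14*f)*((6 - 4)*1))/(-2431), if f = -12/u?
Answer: -168/12155 ≈ -0.013821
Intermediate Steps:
a(M, H) = (2 + H)**2
u = 10 (u = 4 - ((2 - 1)**2 - 7) = 4 - (1**2 - 7) = 4 - (1 - 7) = 4 - 1*(-6) = 4 + 6 = 10)
f = -6/5 (f = -12/10 = -12*1/10 = -6/5 ≈ -1.2000)
((-14*f)*((6 - 4)*1))/(-2431) = ((-14*(-6/5))*((6 - 4)*1))/(-2431) = (84*(2*1)/5)*(-1/2431) = ((84/5)*2)*(-1/2431) = (168/5)*(-1/2431) = -168/12155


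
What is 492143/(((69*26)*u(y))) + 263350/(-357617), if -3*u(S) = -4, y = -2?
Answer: 13489905387/65801528 ≈ 205.01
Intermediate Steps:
u(S) = 4/3 (u(S) = -⅓*(-4) = 4/3)
492143/(((69*26)*u(y))) + 263350/(-357617) = 492143/(((69*26)*(4/3))) + 263350/(-357617) = 492143/((1794*(4/3))) + 263350*(-1/357617) = 492143/2392 - 263350/357617 = 13489905387/65801528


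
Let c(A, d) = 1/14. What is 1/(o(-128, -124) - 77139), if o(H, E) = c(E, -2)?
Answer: -14/1079945 ≈ -1.2964e-5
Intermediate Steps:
c(A, d) = 1/14
o(H, E) = 1/14
1/(o(-128, -124) - 77139) = 1/(1/14 - 77139) = 1/(-1079945/14) = -14/1079945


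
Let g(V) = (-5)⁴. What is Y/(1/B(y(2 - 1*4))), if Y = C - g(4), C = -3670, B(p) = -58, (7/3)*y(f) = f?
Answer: 249110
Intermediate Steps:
y(f) = 3*f/7
g(V) = 625
Y = -4295 (Y = -3670 - 1*625 = -3670 - 625 = -4295)
Y/(1/B(y(2 - 1*4))) = -4295/(1/(-58)) = -4295/(-1/58) = -4295*(-58) = 249110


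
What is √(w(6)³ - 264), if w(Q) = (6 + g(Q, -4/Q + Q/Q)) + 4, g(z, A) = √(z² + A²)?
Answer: √(147366 + 45375*√13)/9 ≈ 61.961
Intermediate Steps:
g(z, A) = √(A² + z²)
w(Q) = 10 + √(Q² + (1 - 4/Q)²) (w(Q) = (6 + √((-4/Q + Q/Q)² + Q²)) + 4 = (6 + √((-4/Q + 1)² + Q²)) + 4 = (6 + √((1 - 4/Q)² + Q²)) + 4 = (6 + √(Q² + (1 - 4/Q)²)) + 4 = 10 + √(Q² + (1 - 4/Q)²))
√(w(6)³ - 264) = √((10 + √((6⁴ + (-4 + 6)²)/6²))³ - 264) = √((10 + √((1296 + 2²)/36))³ - 264) = √((10 + √((1296 + 4)/36))³ - 264) = √((10 + √((1/36)*1300))³ - 264) = √((10 + √(325/9))³ - 264) = √((10 + 5*√13/3)³ - 264) = √(-264 + (10 + 5*√13/3)³)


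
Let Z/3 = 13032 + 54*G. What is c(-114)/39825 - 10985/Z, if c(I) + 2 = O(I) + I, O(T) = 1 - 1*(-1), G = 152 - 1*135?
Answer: -655183/2469150 ≈ -0.26535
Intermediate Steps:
G = 17 (G = 152 - 135 = 17)
O(T) = 2 (O(T) = 1 + 1 = 2)
Z = 41850 (Z = 3*(13032 + 54*17) = 3*(13032 + 918) = 3*13950 = 41850)
c(I) = I (c(I) = -2 + (2 + I) = I)
c(-114)/39825 - 10985/Z = -114/39825 - 10985/41850 = -114*1/39825 - 10985*1/41850 = -38/13275 - 2197/8370 = -655183/2469150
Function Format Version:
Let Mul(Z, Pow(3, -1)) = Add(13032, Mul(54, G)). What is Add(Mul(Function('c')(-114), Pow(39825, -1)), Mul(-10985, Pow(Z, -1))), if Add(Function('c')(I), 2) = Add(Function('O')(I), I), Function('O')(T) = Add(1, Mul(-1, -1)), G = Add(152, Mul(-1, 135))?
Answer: Rational(-655183, 2469150) ≈ -0.26535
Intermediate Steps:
G = 17 (G = Add(152, -135) = 17)
Function('O')(T) = 2 (Function('O')(T) = Add(1, 1) = 2)
Z = 41850 (Z = Mul(3, Add(13032, Mul(54, 17))) = Mul(3, Add(13032, 918)) = Mul(3, 13950) = 41850)
Function('c')(I) = I (Function('c')(I) = Add(-2, Add(2, I)) = I)
Add(Mul(Function('c')(-114), Pow(39825, -1)), Mul(-10985, Pow(Z, -1))) = Add(Mul(-114, Pow(39825, -1)), Mul(-10985, Pow(41850, -1))) = Add(Mul(-114, Rational(1, 39825)), Mul(-10985, Rational(1, 41850))) = Add(Rational(-38, 13275), Rational(-2197, 8370)) = Rational(-655183, 2469150)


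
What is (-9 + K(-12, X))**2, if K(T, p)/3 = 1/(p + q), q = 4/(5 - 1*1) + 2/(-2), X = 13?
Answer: 12996/169 ≈ 76.899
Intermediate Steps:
q = 0 (q = 4/(5 - 1) + 2*(-1/2) = 4/4 - 1 = 4*(1/4) - 1 = 1 - 1 = 0)
K(T, p) = 3/p (K(T, p) = 3/(p + 0) = 3/p)
(-9 + K(-12, X))**2 = (-9 + 3/13)**2 = (-114/13)**2 = 12996/169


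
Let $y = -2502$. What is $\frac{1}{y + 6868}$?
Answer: $\frac{1}{4366} \approx 0.00022904$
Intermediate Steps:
$\frac{1}{y + 6868} = \frac{1}{-2502 + 6868} = \frac{1}{4366}$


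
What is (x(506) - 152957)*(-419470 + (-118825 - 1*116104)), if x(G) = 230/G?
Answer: 1101040714278/11 ≈ 1.0009e+11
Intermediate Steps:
(x(506) - 152957)*(-419470 + (-118825 - 1*116104)) = (230/506 - 152957)*(-419470 + (-118825 - 1*116104)) = (230*(1/506) - 152957)*(-419470 + (-118825 - 116104)) = (5/11 - 152957)*(-419470 - 234929) = -1682522/11*(-654399) = 1101040714278/11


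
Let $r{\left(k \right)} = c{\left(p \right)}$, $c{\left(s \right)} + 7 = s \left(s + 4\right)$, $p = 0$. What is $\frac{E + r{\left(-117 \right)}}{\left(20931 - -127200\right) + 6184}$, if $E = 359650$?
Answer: $\frac{359643}{154315} \approx 2.3306$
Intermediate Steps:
$c{\left(s \right)} = -7 + s \left(4 + s\right)$ ($c{\left(s \right)} = -7 + s \left(s + 4\right) = -7 + s \left(4 + s\right)$)
$r{\left(k \right)} = -7$ ($r{\left(k \right)} = -7 + 0^{2} + 4 \cdot 0 = -7 + 0 + 0 = -7$)
$\frac{E + r{\left(-117 \right)}}{\left(20931 - -127200\right) + 6184} = \frac{359650 - 7}{\left(20931 - -127200\right) + 6184} = \frac{359643}{\left(20931 + 127200\right) + 6184} = \frac{359643}{148131 + 6184} = \frac{359643}{154315}$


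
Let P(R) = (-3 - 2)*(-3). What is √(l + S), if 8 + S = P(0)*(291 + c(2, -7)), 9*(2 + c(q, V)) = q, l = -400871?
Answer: 7*I*√72834/3 ≈ 629.71*I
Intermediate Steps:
c(q, V) = -2 + q/9
P(R) = 15 (P(R) = -5*(-3) = 15)
S = 12991/3 (S = -8 + 15*(291 + (-2 + (⅑)*2)) = -8 + 15*(291 + (-2 + 2/9)) = -8 + 15*(291 - 16/9) = -8 + 15*(2603/9) = -8 + 13015/3 = 12991/3 ≈ 4330.3)
√(l + S) = √(-400871 + 12991/3) = √(-1189622/3) = 7*I*√72834/3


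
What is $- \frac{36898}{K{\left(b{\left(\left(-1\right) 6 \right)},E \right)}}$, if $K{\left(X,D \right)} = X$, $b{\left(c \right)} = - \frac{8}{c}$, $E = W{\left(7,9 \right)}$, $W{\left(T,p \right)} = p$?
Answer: $- \frac{55347}{2} \approx -27674.0$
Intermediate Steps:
$E = 9$
$- \frac{36898}{K{\left(b{\left(\left(-1\right) 6 \right)},E \right)}} = - \frac{36898}{\left(-8\right) \frac{1}{\left(-1\right) 6}} = - \frac{36898}{\left(-8\right) \frac{1}{-6}} = - \frac{36898}{\left(-8\right) \left(- \frac{1}{6}\right)} = - \frac{36898}{\frac{4}{3}} = \left(-36898\right) \frac{3}{4} = - \frac{55347}{2}$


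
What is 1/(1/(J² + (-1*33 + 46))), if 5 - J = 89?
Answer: 7069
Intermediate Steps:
J = -84 (J = 5 - 1*89 = 5 - 89 = -84)
1/(1/(J² + (-1*33 + 46))) = 1/(1/((-84)² + (-1*33 + 46))) = 1/(1/(7056 + (-33 + 46))) = 1/(1/(7056 + 13)) = 1/(1/7069) = 7069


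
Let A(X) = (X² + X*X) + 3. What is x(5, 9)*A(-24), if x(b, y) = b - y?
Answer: -4620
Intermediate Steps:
A(X) = 3 + 2*X² (A(X) = (X² + X²) + 3 = 2*X² + 3 = 3 + 2*X²)
x(5, 9)*A(-24) = (5 - 1*9)*(3 + 2*(-24)²) = (5 - 9)*(3 + 2*576) = -4*(3 + 1152) = -4*1155 = -4620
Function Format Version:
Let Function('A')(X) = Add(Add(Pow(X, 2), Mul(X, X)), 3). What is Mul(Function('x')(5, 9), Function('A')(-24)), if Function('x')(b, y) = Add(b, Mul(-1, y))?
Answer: -4620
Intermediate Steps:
Function('A')(X) = Add(3, Mul(2, Pow(X, 2))) (Function('A')(X) = Add(Add(Pow(X, 2), Pow(X, 2)), 3) = Add(Mul(2, Pow(X, 2)), 3) = Add(3, Mul(2, Pow(X, 2))))
Mul(Function('x')(5, 9), Function('A')(-24)) = Mul(Add(5, Mul(-1, 9)), Add(3, Mul(2, Pow(-24, 2)))) = Mul(Add(5, -9), Add(3, Mul(2, 576))) = Mul(-4, Add(3, 1152)) = Mul(-4, 1155) = -4620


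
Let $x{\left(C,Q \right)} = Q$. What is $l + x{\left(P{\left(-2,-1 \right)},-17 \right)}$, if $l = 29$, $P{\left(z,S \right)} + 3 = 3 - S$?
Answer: $12$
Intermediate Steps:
$P{\left(z,S \right)} = - S$ ($P{\left(z,S \right)} = -3 - \left(-3 + S\right) = - S$)
$l + x{\left(P{\left(-2,-1 \right)},-17 \right)} = 29 - 17 = 12$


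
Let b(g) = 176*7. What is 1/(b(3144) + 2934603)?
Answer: 1/2935835 ≈ 3.4062e-7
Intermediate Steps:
b(g) = 1232
1/(b(3144) + 2934603) = 1/(1232 + 2934603) = 1/2935835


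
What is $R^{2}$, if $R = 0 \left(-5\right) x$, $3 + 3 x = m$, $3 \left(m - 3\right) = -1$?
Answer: $0$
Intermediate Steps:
$m = \frac{8}{3}$ ($m = 3 + \frac{1}{3} \left(-1\right) = 3 - \frac{1}{3} = \frac{8}{3} \approx 2.6667$)
$x = - \frac{1}{9}$ ($x = -1 + \frac{1}{3} \cdot \frac{8}{3} = -1 + \frac{8}{9} = - \frac{1}{9} \approx -0.11111$)
$R = 0$ ($R = 0 \left(-5\right) \left(- \frac{1}{9}\right) = 0 \left(- \frac{1}{9}\right) = 0$)
$R^{2} = 0^{2} = 0$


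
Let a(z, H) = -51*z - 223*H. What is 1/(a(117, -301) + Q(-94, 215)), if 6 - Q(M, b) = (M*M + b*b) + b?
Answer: 1/5886 ≈ 0.00016989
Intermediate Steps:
a(z, H) = -223*H - 51*z
Q(M, b) = 6 - b - M**2 - b**2 (Q(M, b) = 6 - ((M*M + b*b) + b) = 6 - ((M**2 + b**2) + b) = 6 - (b + M**2 + b**2) = 6 + (-b - M**2 - b**2) = 6 - b - M**2 - b**2)
1/(a(117, -301) + Q(-94, 215)) = 1/((-223*(-301) - 51*117) + (6 - 1*215 - 1*(-94)**2 - 1*215**2)) = 1/((67123 - 5967) + (6 - 215 - 1*8836 - 1*46225)) = 1/(61156 + (6 - 215 - 8836 - 46225)) = 1/(61156 - 55270) = 1/5886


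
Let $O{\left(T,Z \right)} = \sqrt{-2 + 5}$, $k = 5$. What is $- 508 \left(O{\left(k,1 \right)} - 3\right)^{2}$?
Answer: $-6096 + 3048 \sqrt{3} \approx -816.71$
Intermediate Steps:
$O{\left(T,Z \right)} = \sqrt{3}$
$- 508 \left(O{\left(k,1 \right)} - 3\right)^{2} = - 508 \left(\sqrt{3} - 3\right)^{2} = - 508 \left(-3 + \sqrt{3}\right)^{2}$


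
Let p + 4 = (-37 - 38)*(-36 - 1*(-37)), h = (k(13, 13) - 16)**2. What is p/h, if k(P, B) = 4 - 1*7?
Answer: -79/361 ≈ -0.21884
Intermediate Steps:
k(P, B) = -3 (k(P, B) = 4 - 7 = -3)
h = 361 (h = (-3 - 16)**2 = (-19)**2 = 361)
p = -79 (p = -4 + (-37 - 38)*(-36 - 1*(-37)) = -4 - 75*(-36 + 37) = -4 - 75*1 = -4 - 75 = -79)
p/h = -79/361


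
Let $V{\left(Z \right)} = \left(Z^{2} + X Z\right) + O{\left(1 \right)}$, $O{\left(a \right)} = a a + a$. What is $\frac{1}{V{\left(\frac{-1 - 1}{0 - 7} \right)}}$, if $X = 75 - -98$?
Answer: $\frac{49}{2524} \approx 0.019414$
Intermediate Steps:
$O{\left(a \right)} = a + a^{2}$ ($O{\left(a \right)} = a^{2} + a = a + a^{2}$)
$X = 173$ ($X = 75 + 98 = 173$)
$V{\left(Z \right)} = 2 + Z^{2} + 173 Z$ ($V{\left(Z \right)} = \left(Z^{2} + 173 Z\right) + 1 \left(1 + 1\right) = \left(Z^{2} + 173 Z\right) + 1 \cdot 2 = \left(Z^{2} + 173 Z\right) + 2 = 2 + Z^{2} + 173 Z$)
$\frac{1}{V{\left(\frac{-1 - 1}{0 - 7} \right)}} = \frac{1}{2 + \left(\frac{-1 - 1}{0 - 7}\right)^{2} + 173 \frac{-1 - 1}{0 - 7}} = \frac{1}{2 + \left(\frac{1}{-7} \left(-2\right)\right)^{2} + 173 \frac{1}{-7} \left(-2\right)} = \frac{1}{2 + \left(\left(- \frac{1}{7}\right) \left(-2\right)\right)^{2} + 173 \left(\left(- \frac{1}{7}\right) \left(-2\right)\right)} = \frac{1}{2 + \left(\frac{2}{7}\right)^{2} + 173 \cdot \frac{2}{7}} = \frac{1}{2 + \frac{4}{49} + \frac{346}{7}} = \frac{1}{\frac{2524}{49}} = \frac{49}{2524}$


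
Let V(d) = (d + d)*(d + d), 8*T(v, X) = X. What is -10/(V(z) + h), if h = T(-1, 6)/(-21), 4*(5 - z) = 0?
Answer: -280/2799 ≈ -0.10004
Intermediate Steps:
z = 5 (z = 5 - ¼*0 = 5 + 0 = 5)
T(v, X) = X/8
h = -1/28 (h = ((⅛)*6)/(-21) = (¾)*(-1/21) = -1/28 ≈ -0.035714)
V(d) = 4*d² (V(d) = (2*d)*(2*d) = 4*d²)
-10/(V(z) + h) = -10/(4*5² - 1/28) = -10/(4*25 - 1/28) = -10/(100 - 1/28) = -10/2799/28 = -10*28/2799 = -280/2799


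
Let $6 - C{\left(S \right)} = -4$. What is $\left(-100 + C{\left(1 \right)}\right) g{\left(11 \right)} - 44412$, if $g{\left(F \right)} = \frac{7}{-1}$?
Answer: $-43782$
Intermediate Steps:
$C{\left(S \right)} = 10$ ($C{\left(S \right)} = 6 - -4 = 6 + 4 = 10$)
$g{\left(F \right)} = -7$ ($g{\left(F \right)} = 7 \left(-1\right) = -7$)
$\left(-100 + C{\left(1 \right)}\right) g{\left(11 \right)} - 44412 = \left(-100 + 10\right) \left(-7\right) - 44412 = \left(-90\right) \left(-7\right) - 44412 = 630 - 44412 = -43782$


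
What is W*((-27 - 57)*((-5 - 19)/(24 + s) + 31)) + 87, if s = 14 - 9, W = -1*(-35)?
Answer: -2569977/29 ≈ -88620.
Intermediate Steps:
W = 35
s = 5
W*((-27 - 57)*((-5 - 19)/(24 + s) + 31)) + 87 = 35*((-27 - 57)*((-5 - 19)/(24 + 5) + 31)) + 87 = 35*(-84*(-24/29 + 31)) + 87 = 35*(-84*875/29) + 87 = 35*(-73500/29) + 87 = -2572500/29 + 87 = -2569977/29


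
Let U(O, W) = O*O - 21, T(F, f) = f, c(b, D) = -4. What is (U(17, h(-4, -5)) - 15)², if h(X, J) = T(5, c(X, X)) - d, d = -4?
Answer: 64009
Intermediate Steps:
h(X, J) = 0 (h(X, J) = -4 - 1*(-4) = -4 + 4 = 0)
U(O, W) = -21 + O² (U(O, W) = O² - 21 = -21 + O²)
(U(17, h(-4, -5)) - 15)² = ((-21 + 17²) - 15)² = ((-21 + 289) - 15)² = (268 - 15)² = 253² = 64009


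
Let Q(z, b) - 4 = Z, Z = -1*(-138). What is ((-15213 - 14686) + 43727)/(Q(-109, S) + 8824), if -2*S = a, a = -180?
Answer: 6914/4483 ≈ 1.5423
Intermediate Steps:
S = 90 (S = -½*(-180) = 90)
Z = 138
Q(z, b) = 142 (Q(z, b) = 4 + 138 = 142)
((-15213 - 14686) + 43727)/(Q(-109, S) + 8824) = ((-15213 - 14686) + 43727)/(142 + 8824) = (-29899 + 43727)/8966 = 13828*(1/8966) = 6914/4483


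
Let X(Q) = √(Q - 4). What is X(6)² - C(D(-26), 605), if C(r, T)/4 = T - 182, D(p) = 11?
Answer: -1690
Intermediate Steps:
X(Q) = √(-4 + Q)
C(r, T) = -728 + 4*T (C(r, T) = 4*(T - 182) = 4*(-182 + T) = -728 + 4*T)
X(6)² - C(D(-26), 605) = (√(-4 + 6))² - (-728 + 4*605) = (√2)² - (-728 + 2420) = 2 - 1*1692 = 2 - 1692 = -1690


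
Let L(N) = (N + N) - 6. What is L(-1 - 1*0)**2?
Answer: 64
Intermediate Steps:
L(N) = -6 + 2*N (L(N) = 2*N - 6 = -6 + 2*N)
L(-1 - 1*0)**2 = (-6 + 2*(-1 - 1*0))**2 = (-6 + 2*(-1 + 0))**2 = (-6 + 2*(-1))**2 = (-6 - 2)**2 = (-8)**2 = 64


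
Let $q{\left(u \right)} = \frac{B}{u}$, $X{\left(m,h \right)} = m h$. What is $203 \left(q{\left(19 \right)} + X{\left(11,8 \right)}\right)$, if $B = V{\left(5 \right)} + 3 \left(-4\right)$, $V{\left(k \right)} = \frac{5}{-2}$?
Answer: $\frac{672945}{38} \approx 17709.0$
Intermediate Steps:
$V{\left(k \right)} = - \frac{5}{2}$ ($V{\left(k \right)} = 5 \left(- \frac{1}{2}\right) = - \frac{5}{2}$)
$B = - \frac{29}{2}$ ($B = - \frac{5}{2} + 3 \left(-4\right) = - \frac{5}{2} - 12 = - \frac{29}{2} \approx -14.5$)
$X{\left(m,h \right)} = h m$
$q{\left(u \right)} = - \frac{29}{2 u}$
$203 \left(q{\left(19 \right)} + X{\left(11,8 \right)}\right) = 203 \left(- \frac{29}{2 \cdot 19} + 8 \cdot 11\right) = 203 \left(\left(- \frac{29}{2}\right) \frac{1}{19} + 88\right) = 203 \left(- \frac{29}{38} + 88\right) = 203 \cdot \frac{3315}{38} = \frac{672945}{38}$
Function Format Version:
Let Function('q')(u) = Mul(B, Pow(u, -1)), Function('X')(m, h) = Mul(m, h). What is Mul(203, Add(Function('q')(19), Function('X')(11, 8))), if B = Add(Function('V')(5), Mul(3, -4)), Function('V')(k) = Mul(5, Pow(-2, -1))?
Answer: Rational(672945, 38) ≈ 17709.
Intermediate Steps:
Function('V')(k) = Rational(-5, 2) (Function('V')(k) = Mul(5, Rational(-1, 2)) = Rational(-5, 2))
B = Rational(-29, 2) (B = Add(Rational(-5, 2), Mul(3, -4)) = Add(Rational(-5, 2), -12) = Rational(-29, 2) ≈ -14.500)
Function('X')(m, h) = Mul(h, m)
Function('q')(u) = Mul(Rational(-29, 2), Pow(u, -1))
Mul(203, Add(Function('q')(19), Function('X')(11, 8))) = Mul(203, Add(Mul(Rational(-29, 2), Pow(19, -1)), Mul(8, 11))) = Mul(203, Add(Mul(Rational(-29, 2), Rational(1, 19)), 88)) = Mul(203, Add(Rational(-29, 38), 88)) = Mul(203, Rational(3315, 38)) = Rational(672945, 38)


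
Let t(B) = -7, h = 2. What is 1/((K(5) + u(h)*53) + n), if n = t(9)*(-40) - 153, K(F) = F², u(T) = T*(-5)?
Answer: -1/378 ≈ -0.0026455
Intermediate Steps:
u(T) = -5*T
n = 127 (n = -7*(-40) - 153 = 280 - 153 = 127)
1/((K(5) + u(h)*53) + n) = 1/((5² - 5*2*53) + 127) = 1/((25 - 10*53) + 127) = 1/((25 - 530) + 127) = 1/(-505 + 127) = 1/(-378) = -1/378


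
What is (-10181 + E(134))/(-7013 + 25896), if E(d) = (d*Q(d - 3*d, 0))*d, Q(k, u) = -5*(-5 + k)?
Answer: 24499759/18883 ≈ 1297.5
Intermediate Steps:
Q(k, u) = 25 - 5*k
E(d) = d²*(25 + 10*d) (E(d) = (d*(25 - 5*(d - 3*d)))*d = (d*(25 - (-10)*d))*d = (d*(25 + 10*d))*d = d²*(25 + 10*d))
(-10181 + E(134))/(-7013 + 25896) = (-10181 + 134²*(25 + 10*134))/(-7013 + 25896) = (-10181 + 17956*(25 + 1340))/18883 = (-10181 + 17956*1365)*(1/18883) = (-10181 + 24509940)*(1/18883) = 24499759*(1/18883) = 24499759/18883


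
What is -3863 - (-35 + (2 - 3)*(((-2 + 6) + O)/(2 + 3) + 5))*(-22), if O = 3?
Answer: -23869/5 ≈ -4773.8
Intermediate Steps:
-3863 - (-35 + (2 - 3)*(((-2 + 6) + O)/(2 + 3) + 5))*(-22) = -3863 - (-35 + (2 - 3)*(((-2 + 6) + 3)/(2 + 3) + 5))*(-22) = -3863 - (-35 - ((4 + 3)/5 + 5))*(-22) = -3863 - (-35 - (7*(⅕) + 5))*(-22) = -3863 - (-35 - (7/5 + 5))*(-22) = -3863 - (-35 - 1*32/5)*(-22) = -3863 - (-35 - 32/5)*(-22) = -3863 - (-207)*(-22)/5 = -3863 - 1*4554/5 = -3863 - 4554/5 = -23869/5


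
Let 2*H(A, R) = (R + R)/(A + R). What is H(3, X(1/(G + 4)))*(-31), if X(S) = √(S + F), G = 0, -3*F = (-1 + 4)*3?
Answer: -31*√11/(√11 - 6*I) ≈ -7.2553 - 13.125*I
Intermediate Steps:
F = -3 (F = -(-1 + 4)*3/3 = -3 ≈ -3.0000)
X(S) = √(-3 + S) (X(S) = √(S - 3) = √(-3 + S))
H(A, R) = R/(A + R) (H(A, R) = ((R + R)/(A + R))/2 = ((2*R)/(A + R))/2 = (2*R/(A + R))/2 = R/(A + R))
H(3, X(1/(G + 4)))*(-31) = (√(-3 + 1/(0 + 4))/(3 + √(-3 + 1/(0 + 4))))*(-31) = (√(-3 + 1/4)/(3 + √(-3 + 1/4)))*(-31) = (√(-3 + ¼)/(3 + √(-3 + ¼)))*(-31) = (√(-11/4)/(3 + √(-11/4)))*(-31) = ((I*√11/2)/(3 + I*√11/2))*(-31) = (I*√11/(2*(3 + I*√11/2)))*(-31) = -31*I*√11/(2*(3 + I*√11/2))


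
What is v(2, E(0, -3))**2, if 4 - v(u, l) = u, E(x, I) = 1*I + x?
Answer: 4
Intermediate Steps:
E(x, I) = I + x
v(u, l) = 4 - u
v(2, E(0, -3))**2 = (4 - 1*2)**2 = (4 - 2)**2 = 2**2 = 4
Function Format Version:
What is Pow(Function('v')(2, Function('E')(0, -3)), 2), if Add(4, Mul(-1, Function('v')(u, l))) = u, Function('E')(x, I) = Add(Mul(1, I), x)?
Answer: 4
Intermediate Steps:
Function('E')(x, I) = Add(I, x)
Function('v')(u, l) = Add(4, Mul(-1, u))
Pow(Function('v')(2, Function('E')(0, -3)), 2) = Pow(Add(4, Mul(-1, 2)), 2) = Pow(Add(4, -2), 2) = Pow(2, 2) = 4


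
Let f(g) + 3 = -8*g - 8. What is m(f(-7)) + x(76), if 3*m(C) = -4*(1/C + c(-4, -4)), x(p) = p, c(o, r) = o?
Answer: 10976/135 ≈ 81.304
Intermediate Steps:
f(g) = -11 - 8*g (f(g) = -3 + (-8*g - 8) = -3 + (-8 - 8*g) = -11 - 8*g)
m(C) = 16/3 - 4/(3*C) (m(C) = (-4*(1/C - 4))/3 = (-4*(-4 + 1/C))/3 = (16 - 4/C)/3 = 16/3 - 4/(3*C))
m(f(-7)) + x(76) = 4*(-1 + 4*(-11 - 8*(-7)))/(3*(-11 - 8*(-7))) + 76 = 4*(-1 + 4*(-11 + 56))/(3*(-11 + 56)) + 76 = (4/3)*(-1 + 4*45)/45 + 76 = (4/3)*(1/45)*(-1 + 180) + 76 = (4/3)*(1/45)*179 + 76 = 716/135 + 76 = 10976/135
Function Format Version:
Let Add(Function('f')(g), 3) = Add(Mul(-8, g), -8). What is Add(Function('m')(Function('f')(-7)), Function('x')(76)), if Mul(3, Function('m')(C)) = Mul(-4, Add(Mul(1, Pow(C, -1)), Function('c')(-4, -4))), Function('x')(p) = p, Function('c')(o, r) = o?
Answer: Rational(10976, 135) ≈ 81.304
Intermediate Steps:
Function('f')(g) = Add(-11, Mul(-8, g)) (Function('f')(g) = Add(-3, Add(Mul(-8, g), -8)) = Add(-3, Add(-8, Mul(-8, g))) = Add(-11, Mul(-8, g)))
Function('m')(C) = Add(Rational(16, 3), Mul(Rational(-4, 3), Pow(C, -1))) (Function('m')(C) = Mul(Rational(1, 3), Mul(-4, Add(Mul(1, Pow(C, -1)), -4))) = Mul(Rational(1, 3), Mul(-4, Add(Pow(C, -1), -4))) = Mul(Rational(1, 3), Mul(-4, Add(-4, Pow(C, -1)))) = Mul(Rational(1, 3), Add(16, Mul(-4, Pow(C, -1)))) = Add(Rational(16, 3), Mul(Rational(-4, 3), Pow(C, -1))))
Add(Function('m')(Function('f')(-7)), Function('x')(76)) = Add(Mul(Rational(4, 3), Pow(Add(-11, Mul(-8, -7)), -1), Add(-1, Mul(4, Add(-11, Mul(-8, -7))))), 76) = Add(Mul(Rational(4, 3), Pow(Add(-11, 56), -1), Add(-1, Mul(4, Add(-11, 56)))), 76) = Add(Mul(Rational(4, 3), Pow(45, -1), Add(-1, Mul(4, 45))), 76) = Add(Mul(Rational(4, 3), Rational(1, 45), Add(-1, 180)), 76) = Add(Mul(Rational(4, 3), Rational(1, 45), 179), 76) = Add(Rational(716, 135), 76) = Rational(10976, 135)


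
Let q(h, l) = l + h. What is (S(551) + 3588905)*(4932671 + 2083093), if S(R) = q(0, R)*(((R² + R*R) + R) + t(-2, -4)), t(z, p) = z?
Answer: 2374553420805384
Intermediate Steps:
q(h, l) = h + l
S(R) = R*(-2 + R + 2*R²) (S(R) = (0 + R)*(((R² + R*R) + R) - 2) = R*(((R² + R²) + R) - 2) = R*((2*R² + R) - 2) = R*((R + 2*R²) - 2) = R*(-2 + R + 2*R²))
(S(551) + 3588905)*(4932671 + 2083093) = (551*(-2 + 551 + 2*551²) + 3588905)*(4932671 + 2083093) = (551*(-2 + 551 + 2*303601) + 3588905)*7015764 = (551*(-2 + 551 + 607202) + 3588905)*7015764 = (551*607751 + 3588905)*7015764 = (334870801 + 3588905)*7015764 = 338459706*7015764 = 2374553420805384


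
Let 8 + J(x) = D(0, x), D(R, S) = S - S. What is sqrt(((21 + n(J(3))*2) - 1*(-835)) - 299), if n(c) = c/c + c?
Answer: sqrt(543) ≈ 23.302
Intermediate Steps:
D(R, S) = 0
J(x) = -8 (J(x) = -8 + 0 = -8)
n(c) = 1 + c
sqrt(((21 + n(J(3))*2) - 1*(-835)) - 299) = sqrt(((21 + (1 - 8)*2) - 1*(-835)) - 299) = sqrt(((21 - 7*2) + 835) - 299) = sqrt(((21 - 14) + 835) - 299) = sqrt((7 + 835) - 299) = sqrt(842 - 299) = sqrt(543)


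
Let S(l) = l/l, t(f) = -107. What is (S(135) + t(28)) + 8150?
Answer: 8044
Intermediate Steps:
S(l) = 1
(S(135) + t(28)) + 8150 = (1 - 107) + 8150 = -106 + 8150 = 8044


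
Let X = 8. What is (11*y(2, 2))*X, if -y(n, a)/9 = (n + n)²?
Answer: -12672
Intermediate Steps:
y(n, a) = -36*n² (y(n, a) = -9*(n + n)² = -9*4*n² = -36*n²)
(11*y(2, 2))*X = (11*(-36*2²))*8 = (11*(-36*4))*8 = (11*(-144))*8 = -1584*8 = -12672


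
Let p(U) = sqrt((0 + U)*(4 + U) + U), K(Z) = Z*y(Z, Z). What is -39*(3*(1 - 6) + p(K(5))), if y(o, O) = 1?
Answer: 585 - 195*sqrt(2) ≈ 309.23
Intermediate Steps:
K(Z) = Z (K(Z) = Z*1 = Z)
p(U) = sqrt(U + U*(4 + U)) (p(U) = sqrt(U*(4 + U) + U) = sqrt(U + U*(4 + U)))
-39*(3*(1 - 6) + p(K(5))) = -39*(3*(1 - 6) + sqrt(5*(5 + 5))) = -39*(3*(-5) + sqrt(5*10)) = -39*(-15 + sqrt(50)) = -39*(-15 + 5*sqrt(2)) = 585 - 195*sqrt(2)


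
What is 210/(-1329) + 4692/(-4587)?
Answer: -799882/677347 ≈ -1.1809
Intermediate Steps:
210/(-1329) + 4692/(-4587) = 210*(-1/1329) + 4692*(-1/4587) = -70/443 - 1564/1529 = -799882/677347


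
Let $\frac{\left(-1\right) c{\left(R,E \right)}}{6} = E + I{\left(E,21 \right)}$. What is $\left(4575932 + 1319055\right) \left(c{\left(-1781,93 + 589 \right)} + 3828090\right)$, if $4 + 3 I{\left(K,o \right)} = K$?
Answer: $22534424895654$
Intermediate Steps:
$I{\left(K,o \right)} = - \frac{4}{3} + \frac{K}{3}$
$c{\left(R,E \right)} = 8 - 8 E$ ($c{\left(R,E \right)} = - 6 \left(E + \left(- \frac{4}{3} + \frac{E}{3}\right)\right) = - 6 \left(- \frac{4}{3} + \frac{4 E}{3}\right) = 8 - 8 E$)
$\left(4575932 + 1319055\right) \left(c{\left(-1781,93 + 589 \right)} + 3828090\right) = \left(4575932 + 1319055\right) \left(\left(8 - 8 \left(93 + 589\right)\right) + 3828090\right) = 5894987 \left(\left(8 - 5456\right) + 3828090\right) = 5894987 \left(-5448 + 3828090\right) = 5894987 \cdot 3822642 = 22534424895654$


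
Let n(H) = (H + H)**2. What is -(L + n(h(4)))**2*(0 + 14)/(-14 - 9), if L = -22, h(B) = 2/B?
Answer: 6174/23 ≈ 268.43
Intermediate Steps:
n(H) = 4*H**2 (n(H) = (2*H)**2 = 4*H**2)
-(L + n(h(4)))**2*(0 + 14)/(-14 - 9) = -(-22 + 4*(2/4)**2)**2*(0 + 14)/(-14 - 9) = -(-22 + 4*(2*(1/4))**2)**2*14/(-23) = -(-22 + 4*(1/2)**2)**2*14*(-1/23) = -(-22 + 4*(1/4))**2*(-14)/23 = -(-22 + 1)**2*(-14)/23 = -(-21)**2*(-14)/23 = -441*(-14)/23 = -1*(-6174/23) = 6174/23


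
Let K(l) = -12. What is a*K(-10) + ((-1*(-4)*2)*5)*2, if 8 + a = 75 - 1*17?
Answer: -520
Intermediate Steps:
a = 50 (a = -8 + (75 - 1*17) = -8 + (75 - 17) = -8 + 58 = 50)
a*K(-10) + ((-1*(-4)*2)*5)*2 = 50*(-12) + ((-1*(-4)*2)*5)*2 = -600 + ((4*2)*5)*2 = -600 + (8*5)*2 = -600 + 40*2 = -600 + 80 = -520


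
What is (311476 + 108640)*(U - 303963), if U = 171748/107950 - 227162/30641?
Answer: -127922452139164956/1001725 ≈ -1.2770e+11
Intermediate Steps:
U = -740754132/127219075 (U = 171748*(1/107950) - 227162*1/30641 = 85874/53975 - 17474/2357 = -740754132/127219075 ≈ -5.8227)
(311476 + 108640)*(U - 303963) = (311476 + 108640)*(-740754132/127219075 - 303963) = 420116*(-38670632448357/127219075) = -127922452139164956/1001725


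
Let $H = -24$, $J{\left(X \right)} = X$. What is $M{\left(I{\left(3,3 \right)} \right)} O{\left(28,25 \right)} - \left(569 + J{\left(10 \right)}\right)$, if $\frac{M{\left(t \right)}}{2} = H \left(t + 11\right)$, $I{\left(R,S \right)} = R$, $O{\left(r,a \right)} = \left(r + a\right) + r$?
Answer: $-55011$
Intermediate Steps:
$O{\left(r,a \right)} = a + 2 r$ ($O{\left(r,a \right)} = \left(a + r\right) + r = a + 2 r$)
$M{\left(t \right)} = -528 - 48 t$ ($M{\left(t \right)} = 2 \left(- 24 \left(t + 11\right)\right) = 2 \left(- 24 \left(11 + t\right)\right) = 2 \left(-264 - 24 t\right) = -528 - 48 t$)
$M{\left(I{\left(3,3 \right)} \right)} O{\left(28,25 \right)} - \left(569 + J{\left(10 \right)}\right) = \left(-528 - 144\right) \left(25 + 2 \cdot 28\right) - 579 = \left(-528 - 144\right) \left(25 + 56\right) - 579 = \left(-672\right) 81 - 579 = -54432 - 579 = -55011$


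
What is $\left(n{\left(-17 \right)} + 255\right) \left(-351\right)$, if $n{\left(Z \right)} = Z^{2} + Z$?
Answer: $-184977$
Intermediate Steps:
$n{\left(Z \right)} = Z + Z^{2}$
$\left(n{\left(-17 \right)} + 255\right) \left(-351\right) = \left(- 17 \left(1 - 17\right) + 255\right) \left(-351\right) = \left(\left(-17\right) \left(-16\right) + 255\right) \left(-351\right) = \left(272 + 255\right) \left(-351\right) = 527 \left(-351\right) = -184977$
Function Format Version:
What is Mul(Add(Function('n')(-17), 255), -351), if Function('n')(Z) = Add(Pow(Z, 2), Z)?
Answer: -184977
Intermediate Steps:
Function('n')(Z) = Add(Z, Pow(Z, 2))
Mul(Add(Function('n')(-17), 255), -351) = Mul(Add(Mul(-17, Add(1, -17)), 255), -351) = Mul(Add(Mul(-17, -16), 255), -351) = Mul(Add(272, 255), -351) = Mul(527, -351) = -184977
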